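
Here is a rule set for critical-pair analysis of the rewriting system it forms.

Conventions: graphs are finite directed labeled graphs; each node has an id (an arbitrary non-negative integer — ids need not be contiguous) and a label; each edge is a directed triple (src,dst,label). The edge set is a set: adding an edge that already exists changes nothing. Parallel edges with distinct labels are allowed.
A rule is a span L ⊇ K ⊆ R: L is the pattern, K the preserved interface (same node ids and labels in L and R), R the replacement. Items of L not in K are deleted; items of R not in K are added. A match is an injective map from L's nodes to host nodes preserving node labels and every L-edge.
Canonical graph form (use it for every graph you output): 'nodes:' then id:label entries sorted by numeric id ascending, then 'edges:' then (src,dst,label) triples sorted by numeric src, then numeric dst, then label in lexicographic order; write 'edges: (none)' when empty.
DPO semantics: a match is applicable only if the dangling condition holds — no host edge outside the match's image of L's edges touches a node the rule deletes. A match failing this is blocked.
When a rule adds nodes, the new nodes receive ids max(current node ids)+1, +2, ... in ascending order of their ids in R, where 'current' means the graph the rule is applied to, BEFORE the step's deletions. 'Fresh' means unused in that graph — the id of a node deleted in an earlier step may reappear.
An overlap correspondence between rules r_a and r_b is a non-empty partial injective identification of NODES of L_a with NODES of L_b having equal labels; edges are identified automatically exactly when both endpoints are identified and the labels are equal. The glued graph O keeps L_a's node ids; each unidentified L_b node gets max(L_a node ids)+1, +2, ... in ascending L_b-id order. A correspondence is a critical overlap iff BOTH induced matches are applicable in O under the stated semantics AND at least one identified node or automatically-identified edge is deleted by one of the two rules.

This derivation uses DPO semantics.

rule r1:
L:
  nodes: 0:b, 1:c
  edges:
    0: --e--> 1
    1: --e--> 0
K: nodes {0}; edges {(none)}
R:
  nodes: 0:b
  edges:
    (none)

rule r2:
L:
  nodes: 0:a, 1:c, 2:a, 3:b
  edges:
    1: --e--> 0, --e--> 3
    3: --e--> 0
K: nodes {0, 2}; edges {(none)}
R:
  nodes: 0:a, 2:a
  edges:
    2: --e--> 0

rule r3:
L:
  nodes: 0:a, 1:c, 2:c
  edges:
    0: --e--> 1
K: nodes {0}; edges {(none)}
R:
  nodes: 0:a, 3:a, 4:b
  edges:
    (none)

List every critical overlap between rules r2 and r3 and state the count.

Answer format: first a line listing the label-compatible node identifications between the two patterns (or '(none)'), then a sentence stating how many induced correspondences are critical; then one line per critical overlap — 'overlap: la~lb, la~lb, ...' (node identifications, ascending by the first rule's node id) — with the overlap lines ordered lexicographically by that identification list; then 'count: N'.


label-compatible node identifications between L(r2) and L(r3): 0~0, 1~1, 1~2, 2~0
0 of the induced correspondences are critical overlaps of r2 and r3.
count: 0


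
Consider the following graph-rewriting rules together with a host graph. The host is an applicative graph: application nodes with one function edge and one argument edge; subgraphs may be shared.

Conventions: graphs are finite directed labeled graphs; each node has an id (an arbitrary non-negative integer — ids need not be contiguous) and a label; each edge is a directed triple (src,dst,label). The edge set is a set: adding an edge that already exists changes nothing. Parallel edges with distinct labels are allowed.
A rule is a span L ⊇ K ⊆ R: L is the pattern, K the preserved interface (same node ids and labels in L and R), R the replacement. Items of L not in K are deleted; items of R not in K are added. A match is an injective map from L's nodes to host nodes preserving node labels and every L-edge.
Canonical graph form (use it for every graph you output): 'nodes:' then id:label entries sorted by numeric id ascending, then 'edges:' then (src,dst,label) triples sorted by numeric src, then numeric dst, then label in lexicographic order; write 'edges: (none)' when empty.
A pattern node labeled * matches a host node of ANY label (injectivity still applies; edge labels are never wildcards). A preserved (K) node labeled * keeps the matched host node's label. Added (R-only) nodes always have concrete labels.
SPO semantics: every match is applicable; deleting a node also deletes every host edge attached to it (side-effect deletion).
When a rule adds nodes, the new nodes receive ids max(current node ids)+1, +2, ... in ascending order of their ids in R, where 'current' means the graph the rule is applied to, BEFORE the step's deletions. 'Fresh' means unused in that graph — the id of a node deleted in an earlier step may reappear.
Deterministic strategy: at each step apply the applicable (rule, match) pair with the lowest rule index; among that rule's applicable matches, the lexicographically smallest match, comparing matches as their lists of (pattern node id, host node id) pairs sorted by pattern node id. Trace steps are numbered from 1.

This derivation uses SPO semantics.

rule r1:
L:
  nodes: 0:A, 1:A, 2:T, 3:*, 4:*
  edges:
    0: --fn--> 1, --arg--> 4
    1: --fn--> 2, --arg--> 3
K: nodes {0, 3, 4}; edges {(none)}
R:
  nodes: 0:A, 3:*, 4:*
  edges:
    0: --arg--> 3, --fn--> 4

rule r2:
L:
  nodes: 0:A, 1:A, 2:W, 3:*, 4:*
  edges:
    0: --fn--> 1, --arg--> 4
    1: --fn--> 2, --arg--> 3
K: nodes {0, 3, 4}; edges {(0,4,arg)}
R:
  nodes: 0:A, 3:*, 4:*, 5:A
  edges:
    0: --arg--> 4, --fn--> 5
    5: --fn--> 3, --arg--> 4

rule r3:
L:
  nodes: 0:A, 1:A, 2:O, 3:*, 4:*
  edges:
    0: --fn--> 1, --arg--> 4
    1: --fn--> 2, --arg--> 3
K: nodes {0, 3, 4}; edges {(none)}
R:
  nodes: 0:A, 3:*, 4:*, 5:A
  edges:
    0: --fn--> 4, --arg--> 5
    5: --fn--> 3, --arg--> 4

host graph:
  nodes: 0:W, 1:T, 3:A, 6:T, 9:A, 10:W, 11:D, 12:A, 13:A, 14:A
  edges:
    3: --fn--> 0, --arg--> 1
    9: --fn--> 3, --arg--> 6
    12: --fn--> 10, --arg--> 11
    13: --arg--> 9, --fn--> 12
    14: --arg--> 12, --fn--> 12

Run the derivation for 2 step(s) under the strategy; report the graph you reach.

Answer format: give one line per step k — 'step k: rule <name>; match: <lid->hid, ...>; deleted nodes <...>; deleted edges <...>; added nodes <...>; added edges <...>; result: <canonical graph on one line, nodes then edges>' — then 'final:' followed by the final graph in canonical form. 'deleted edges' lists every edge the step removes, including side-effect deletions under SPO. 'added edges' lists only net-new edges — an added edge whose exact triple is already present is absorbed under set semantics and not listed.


step 1: rule r2; match: 0->9, 1->3, 2->0, 3->1, 4->6; deleted nodes 0, 3; deleted edges (3,0,fn); (3,1,arg); (9,3,fn); added nodes 15; added edges (9,15,fn); (15,1,fn); (15,6,arg); result: nodes: 1:T, 6:T, 9:A, 10:W, 11:D, 12:A, 13:A, 14:A, 15:A edges: (9,6,arg); (9,15,fn); (12,10,fn); (12,11,arg); (13,9,arg); (13,12,fn); (14,12,arg); (14,12,fn); (15,1,fn); (15,6,arg)
step 2: rule r2; match: 0->13, 1->12, 2->10, 3->11, 4->9; deleted nodes 10, 12; deleted edges (12,10,fn); (12,11,arg); (13,12,fn); (14,12,arg); (14,12,fn); added nodes 16; added edges (13,16,fn); (16,9,arg); (16,11,fn); result: nodes: 1:T, 6:T, 9:A, 11:D, 13:A, 14:A, 15:A, 16:A edges: (9,6,arg); (9,15,fn); (13,9,arg); (13,16,fn); (15,1,fn); (15,6,arg); (16,9,arg); (16,11,fn)
final:
nodes: 1:T, 6:T, 9:A, 11:D, 13:A, 14:A, 15:A, 16:A
edges: (9,6,arg); (9,15,fn); (13,9,arg); (13,16,fn); (15,1,fn); (15,6,arg); (16,9,arg); (16,11,fn)


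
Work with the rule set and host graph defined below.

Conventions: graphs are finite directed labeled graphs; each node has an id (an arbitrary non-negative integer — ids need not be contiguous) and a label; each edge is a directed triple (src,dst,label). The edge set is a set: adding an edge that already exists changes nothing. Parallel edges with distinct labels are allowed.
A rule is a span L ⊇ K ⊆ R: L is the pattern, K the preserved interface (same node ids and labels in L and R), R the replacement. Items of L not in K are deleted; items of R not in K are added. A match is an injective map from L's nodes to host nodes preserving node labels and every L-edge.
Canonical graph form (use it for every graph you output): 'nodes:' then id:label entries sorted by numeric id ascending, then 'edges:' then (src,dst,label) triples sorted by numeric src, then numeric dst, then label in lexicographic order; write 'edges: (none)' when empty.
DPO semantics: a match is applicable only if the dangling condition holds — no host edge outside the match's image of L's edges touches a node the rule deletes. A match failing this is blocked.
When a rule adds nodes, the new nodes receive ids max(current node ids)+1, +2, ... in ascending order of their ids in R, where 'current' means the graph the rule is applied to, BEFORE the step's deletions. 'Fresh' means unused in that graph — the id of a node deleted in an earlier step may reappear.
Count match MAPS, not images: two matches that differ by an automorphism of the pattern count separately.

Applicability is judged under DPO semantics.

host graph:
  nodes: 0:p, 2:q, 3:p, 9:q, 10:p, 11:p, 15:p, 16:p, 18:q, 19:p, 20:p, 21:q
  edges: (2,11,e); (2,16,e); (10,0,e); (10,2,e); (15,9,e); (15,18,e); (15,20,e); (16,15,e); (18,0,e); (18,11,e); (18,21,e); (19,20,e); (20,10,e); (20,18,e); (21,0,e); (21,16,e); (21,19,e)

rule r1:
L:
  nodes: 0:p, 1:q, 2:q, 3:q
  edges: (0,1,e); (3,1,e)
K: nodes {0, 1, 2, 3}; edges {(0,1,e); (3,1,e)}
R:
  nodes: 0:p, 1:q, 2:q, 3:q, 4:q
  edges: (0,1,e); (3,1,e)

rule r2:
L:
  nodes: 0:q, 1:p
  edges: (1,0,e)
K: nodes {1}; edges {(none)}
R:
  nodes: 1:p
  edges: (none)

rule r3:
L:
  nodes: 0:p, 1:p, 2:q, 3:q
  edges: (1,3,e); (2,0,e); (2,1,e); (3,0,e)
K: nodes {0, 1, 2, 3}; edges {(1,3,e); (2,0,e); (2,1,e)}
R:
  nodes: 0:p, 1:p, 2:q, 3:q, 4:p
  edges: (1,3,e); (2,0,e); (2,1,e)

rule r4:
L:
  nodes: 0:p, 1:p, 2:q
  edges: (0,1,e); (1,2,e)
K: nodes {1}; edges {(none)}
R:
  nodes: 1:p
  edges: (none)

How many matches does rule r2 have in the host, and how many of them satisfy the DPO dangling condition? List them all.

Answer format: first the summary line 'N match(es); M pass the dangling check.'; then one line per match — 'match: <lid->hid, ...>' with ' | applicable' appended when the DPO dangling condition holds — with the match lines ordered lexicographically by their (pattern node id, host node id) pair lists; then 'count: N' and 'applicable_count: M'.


4 match(es); 1 pass the dangling check.
match: 0->2, 1->10
match: 0->9, 1->15 | applicable
match: 0->18, 1->15
match: 0->18, 1->20
count: 4
applicable_count: 1


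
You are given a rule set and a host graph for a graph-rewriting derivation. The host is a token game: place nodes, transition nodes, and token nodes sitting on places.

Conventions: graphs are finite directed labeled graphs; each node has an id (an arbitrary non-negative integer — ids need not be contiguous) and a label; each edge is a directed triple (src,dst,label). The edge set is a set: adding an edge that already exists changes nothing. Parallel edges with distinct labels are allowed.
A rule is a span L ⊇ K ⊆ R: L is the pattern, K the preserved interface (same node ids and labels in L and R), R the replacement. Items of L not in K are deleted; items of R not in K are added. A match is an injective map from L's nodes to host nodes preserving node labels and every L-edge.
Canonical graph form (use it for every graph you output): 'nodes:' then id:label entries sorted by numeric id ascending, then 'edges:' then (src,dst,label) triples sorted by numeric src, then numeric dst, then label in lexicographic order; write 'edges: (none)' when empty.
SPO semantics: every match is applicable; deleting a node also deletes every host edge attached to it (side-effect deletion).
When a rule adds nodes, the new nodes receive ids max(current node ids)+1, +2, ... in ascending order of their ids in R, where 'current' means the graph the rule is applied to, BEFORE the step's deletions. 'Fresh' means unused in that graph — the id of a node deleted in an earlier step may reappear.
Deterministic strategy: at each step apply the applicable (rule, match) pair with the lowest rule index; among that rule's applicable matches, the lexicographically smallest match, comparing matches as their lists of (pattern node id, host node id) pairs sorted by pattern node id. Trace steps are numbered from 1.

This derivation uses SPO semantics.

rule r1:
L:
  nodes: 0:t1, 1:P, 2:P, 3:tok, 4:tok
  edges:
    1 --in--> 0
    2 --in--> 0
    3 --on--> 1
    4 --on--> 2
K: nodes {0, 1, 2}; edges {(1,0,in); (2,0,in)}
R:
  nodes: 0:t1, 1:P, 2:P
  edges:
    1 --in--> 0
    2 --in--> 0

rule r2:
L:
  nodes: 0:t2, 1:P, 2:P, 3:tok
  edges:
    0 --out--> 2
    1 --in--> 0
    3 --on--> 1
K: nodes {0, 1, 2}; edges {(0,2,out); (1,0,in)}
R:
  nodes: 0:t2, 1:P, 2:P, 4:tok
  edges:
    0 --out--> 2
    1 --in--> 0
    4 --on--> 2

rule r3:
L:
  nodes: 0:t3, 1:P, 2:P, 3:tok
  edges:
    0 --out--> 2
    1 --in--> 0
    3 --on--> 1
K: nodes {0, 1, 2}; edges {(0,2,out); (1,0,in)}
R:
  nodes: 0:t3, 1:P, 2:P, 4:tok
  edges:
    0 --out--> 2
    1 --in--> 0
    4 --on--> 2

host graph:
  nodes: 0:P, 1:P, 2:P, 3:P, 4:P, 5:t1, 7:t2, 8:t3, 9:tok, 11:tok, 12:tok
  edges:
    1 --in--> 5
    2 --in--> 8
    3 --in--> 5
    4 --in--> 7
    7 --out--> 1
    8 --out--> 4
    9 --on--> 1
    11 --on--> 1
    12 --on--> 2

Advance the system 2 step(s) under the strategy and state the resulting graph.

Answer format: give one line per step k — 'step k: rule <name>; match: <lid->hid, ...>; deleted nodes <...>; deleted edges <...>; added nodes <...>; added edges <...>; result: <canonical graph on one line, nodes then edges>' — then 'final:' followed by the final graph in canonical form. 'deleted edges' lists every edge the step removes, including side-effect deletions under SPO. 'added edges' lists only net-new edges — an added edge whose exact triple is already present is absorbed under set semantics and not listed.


step 1: rule r3; match: 0->8, 1->2, 2->4, 3->12; deleted nodes 12; deleted edges (12,2,on); added nodes 13; added edges (13,4,on); result: nodes: 0:P, 1:P, 2:P, 3:P, 4:P, 5:t1, 7:t2, 8:t3, 9:tok, 11:tok, 13:tok edges: (1,5,in); (2,8,in); (3,5,in); (4,7,in); (7,1,out); (8,4,out); (9,1,on); (11,1,on); (13,4,on)
step 2: rule r2; match: 0->7, 1->4, 2->1, 3->13; deleted nodes 13; deleted edges (13,4,on); added nodes 14; added edges (14,1,on); result: nodes: 0:P, 1:P, 2:P, 3:P, 4:P, 5:t1, 7:t2, 8:t3, 9:tok, 11:tok, 14:tok edges: (1,5,in); (2,8,in); (3,5,in); (4,7,in); (7,1,out); (8,4,out); (9,1,on); (11,1,on); (14,1,on)
final:
nodes: 0:P, 1:P, 2:P, 3:P, 4:P, 5:t1, 7:t2, 8:t3, 9:tok, 11:tok, 14:tok
edges: (1,5,in); (2,8,in); (3,5,in); (4,7,in); (7,1,out); (8,4,out); (9,1,on); (11,1,on); (14,1,on)


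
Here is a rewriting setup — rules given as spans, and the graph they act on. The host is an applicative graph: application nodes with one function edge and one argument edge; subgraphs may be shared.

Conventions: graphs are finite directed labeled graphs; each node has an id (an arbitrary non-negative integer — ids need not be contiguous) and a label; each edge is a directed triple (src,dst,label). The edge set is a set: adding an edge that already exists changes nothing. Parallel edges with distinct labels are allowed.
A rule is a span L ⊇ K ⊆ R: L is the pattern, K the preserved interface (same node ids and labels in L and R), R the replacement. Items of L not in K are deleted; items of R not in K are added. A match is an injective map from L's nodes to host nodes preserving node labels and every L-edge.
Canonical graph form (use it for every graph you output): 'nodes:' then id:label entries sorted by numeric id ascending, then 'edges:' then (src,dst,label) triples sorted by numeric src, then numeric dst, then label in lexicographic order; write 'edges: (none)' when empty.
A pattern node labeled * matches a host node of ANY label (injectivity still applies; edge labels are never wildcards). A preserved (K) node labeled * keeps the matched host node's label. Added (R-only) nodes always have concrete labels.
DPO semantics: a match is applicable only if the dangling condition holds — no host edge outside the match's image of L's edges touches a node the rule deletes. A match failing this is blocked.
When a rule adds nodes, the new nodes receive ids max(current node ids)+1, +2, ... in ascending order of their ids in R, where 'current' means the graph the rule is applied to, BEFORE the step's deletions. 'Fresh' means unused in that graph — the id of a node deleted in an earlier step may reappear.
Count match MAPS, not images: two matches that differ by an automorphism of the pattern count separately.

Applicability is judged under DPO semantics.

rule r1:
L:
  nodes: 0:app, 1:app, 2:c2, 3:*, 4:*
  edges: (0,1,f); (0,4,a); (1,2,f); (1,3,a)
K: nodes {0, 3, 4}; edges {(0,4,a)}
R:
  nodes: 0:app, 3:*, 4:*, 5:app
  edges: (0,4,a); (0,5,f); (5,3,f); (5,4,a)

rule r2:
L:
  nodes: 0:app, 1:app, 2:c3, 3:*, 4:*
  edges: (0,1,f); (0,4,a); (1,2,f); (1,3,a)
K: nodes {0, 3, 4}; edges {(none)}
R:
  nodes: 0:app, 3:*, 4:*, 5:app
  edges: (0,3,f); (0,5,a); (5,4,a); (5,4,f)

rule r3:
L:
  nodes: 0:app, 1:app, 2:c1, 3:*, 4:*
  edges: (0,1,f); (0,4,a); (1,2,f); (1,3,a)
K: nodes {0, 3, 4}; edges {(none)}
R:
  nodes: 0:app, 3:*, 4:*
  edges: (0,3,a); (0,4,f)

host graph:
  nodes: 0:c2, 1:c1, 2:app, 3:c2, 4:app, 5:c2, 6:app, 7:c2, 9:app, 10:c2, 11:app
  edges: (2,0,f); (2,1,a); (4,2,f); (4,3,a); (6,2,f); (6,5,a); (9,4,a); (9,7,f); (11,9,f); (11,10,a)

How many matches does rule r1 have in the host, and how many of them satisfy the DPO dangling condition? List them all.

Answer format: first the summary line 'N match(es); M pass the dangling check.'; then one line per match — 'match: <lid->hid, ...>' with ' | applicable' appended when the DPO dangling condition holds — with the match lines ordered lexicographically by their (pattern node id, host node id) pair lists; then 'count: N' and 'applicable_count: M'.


3 match(es); 1 pass the dangling check.
match: 0->4, 1->2, 2->0, 3->1, 4->3
match: 0->6, 1->2, 2->0, 3->1, 4->5
match: 0->11, 1->9, 2->7, 3->4, 4->10 | applicable
count: 3
applicable_count: 1


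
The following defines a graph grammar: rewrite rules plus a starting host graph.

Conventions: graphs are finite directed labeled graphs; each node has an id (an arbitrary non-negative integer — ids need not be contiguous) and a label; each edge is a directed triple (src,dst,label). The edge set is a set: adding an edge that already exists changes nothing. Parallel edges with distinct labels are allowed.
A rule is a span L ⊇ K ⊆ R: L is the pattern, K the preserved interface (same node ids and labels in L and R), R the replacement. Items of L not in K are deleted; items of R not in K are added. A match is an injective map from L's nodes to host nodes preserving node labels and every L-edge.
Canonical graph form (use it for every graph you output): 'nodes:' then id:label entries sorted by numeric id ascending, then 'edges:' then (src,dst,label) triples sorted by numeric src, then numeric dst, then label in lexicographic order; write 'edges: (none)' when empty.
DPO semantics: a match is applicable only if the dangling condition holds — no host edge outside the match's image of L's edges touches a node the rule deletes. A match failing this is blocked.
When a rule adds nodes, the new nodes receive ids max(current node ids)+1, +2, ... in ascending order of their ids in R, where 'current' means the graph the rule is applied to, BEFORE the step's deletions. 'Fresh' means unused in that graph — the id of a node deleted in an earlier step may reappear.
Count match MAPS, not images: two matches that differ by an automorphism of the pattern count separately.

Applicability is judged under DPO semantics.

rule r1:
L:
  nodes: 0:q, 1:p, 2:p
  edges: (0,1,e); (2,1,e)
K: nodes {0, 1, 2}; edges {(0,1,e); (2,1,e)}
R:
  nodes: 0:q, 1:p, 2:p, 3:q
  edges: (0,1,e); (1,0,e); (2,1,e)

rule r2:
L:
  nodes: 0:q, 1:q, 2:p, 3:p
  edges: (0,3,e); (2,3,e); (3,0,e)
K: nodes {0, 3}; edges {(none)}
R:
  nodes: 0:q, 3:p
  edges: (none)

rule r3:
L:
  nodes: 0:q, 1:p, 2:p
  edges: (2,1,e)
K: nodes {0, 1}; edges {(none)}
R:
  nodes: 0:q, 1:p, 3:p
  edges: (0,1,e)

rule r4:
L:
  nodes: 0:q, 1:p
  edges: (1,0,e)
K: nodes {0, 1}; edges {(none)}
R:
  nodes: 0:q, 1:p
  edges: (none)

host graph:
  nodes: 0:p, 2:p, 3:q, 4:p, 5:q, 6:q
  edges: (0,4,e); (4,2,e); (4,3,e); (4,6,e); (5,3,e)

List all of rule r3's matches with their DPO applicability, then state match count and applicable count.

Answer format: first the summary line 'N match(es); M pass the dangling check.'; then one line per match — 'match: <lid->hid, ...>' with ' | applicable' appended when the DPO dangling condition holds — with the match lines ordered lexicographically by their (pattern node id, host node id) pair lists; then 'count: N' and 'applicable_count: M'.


6 match(es); 3 pass the dangling check.
match: 0->3, 1->2, 2->4
match: 0->3, 1->4, 2->0 | applicable
match: 0->5, 1->2, 2->4
match: 0->5, 1->4, 2->0 | applicable
match: 0->6, 1->2, 2->4
match: 0->6, 1->4, 2->0 | applicable
count: 6
applicable_count: 3


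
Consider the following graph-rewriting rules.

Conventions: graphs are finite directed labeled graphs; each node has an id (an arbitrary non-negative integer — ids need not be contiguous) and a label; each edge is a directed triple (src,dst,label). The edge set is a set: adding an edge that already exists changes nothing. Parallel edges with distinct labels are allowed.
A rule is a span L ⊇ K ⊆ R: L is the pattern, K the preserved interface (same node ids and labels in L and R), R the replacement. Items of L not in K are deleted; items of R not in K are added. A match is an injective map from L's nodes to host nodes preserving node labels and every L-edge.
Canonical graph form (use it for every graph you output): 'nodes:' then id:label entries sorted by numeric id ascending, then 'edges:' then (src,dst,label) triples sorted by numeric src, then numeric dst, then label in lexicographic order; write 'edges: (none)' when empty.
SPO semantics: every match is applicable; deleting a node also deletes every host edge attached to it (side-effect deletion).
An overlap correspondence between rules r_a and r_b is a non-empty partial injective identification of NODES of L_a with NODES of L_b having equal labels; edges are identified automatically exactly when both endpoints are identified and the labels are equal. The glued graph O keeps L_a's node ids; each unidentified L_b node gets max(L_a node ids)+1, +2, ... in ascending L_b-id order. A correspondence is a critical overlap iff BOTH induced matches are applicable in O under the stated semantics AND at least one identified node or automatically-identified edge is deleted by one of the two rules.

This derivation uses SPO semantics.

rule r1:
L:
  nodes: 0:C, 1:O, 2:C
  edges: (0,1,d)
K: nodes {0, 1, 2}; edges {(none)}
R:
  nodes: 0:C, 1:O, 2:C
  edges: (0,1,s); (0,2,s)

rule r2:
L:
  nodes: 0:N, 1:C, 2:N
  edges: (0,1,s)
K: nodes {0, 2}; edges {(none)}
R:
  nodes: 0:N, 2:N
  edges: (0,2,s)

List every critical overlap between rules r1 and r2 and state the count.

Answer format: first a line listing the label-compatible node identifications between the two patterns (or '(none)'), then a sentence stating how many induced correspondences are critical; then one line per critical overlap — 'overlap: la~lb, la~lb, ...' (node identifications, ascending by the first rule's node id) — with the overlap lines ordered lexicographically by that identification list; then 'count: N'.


label-compatible node identifications between L(r1) and L(r2): 0~1, 2~1
2 of the induced correspondences are critical overlaps of r1 and r2.
overlap: 0~1
overlap: 2~1
count: 2


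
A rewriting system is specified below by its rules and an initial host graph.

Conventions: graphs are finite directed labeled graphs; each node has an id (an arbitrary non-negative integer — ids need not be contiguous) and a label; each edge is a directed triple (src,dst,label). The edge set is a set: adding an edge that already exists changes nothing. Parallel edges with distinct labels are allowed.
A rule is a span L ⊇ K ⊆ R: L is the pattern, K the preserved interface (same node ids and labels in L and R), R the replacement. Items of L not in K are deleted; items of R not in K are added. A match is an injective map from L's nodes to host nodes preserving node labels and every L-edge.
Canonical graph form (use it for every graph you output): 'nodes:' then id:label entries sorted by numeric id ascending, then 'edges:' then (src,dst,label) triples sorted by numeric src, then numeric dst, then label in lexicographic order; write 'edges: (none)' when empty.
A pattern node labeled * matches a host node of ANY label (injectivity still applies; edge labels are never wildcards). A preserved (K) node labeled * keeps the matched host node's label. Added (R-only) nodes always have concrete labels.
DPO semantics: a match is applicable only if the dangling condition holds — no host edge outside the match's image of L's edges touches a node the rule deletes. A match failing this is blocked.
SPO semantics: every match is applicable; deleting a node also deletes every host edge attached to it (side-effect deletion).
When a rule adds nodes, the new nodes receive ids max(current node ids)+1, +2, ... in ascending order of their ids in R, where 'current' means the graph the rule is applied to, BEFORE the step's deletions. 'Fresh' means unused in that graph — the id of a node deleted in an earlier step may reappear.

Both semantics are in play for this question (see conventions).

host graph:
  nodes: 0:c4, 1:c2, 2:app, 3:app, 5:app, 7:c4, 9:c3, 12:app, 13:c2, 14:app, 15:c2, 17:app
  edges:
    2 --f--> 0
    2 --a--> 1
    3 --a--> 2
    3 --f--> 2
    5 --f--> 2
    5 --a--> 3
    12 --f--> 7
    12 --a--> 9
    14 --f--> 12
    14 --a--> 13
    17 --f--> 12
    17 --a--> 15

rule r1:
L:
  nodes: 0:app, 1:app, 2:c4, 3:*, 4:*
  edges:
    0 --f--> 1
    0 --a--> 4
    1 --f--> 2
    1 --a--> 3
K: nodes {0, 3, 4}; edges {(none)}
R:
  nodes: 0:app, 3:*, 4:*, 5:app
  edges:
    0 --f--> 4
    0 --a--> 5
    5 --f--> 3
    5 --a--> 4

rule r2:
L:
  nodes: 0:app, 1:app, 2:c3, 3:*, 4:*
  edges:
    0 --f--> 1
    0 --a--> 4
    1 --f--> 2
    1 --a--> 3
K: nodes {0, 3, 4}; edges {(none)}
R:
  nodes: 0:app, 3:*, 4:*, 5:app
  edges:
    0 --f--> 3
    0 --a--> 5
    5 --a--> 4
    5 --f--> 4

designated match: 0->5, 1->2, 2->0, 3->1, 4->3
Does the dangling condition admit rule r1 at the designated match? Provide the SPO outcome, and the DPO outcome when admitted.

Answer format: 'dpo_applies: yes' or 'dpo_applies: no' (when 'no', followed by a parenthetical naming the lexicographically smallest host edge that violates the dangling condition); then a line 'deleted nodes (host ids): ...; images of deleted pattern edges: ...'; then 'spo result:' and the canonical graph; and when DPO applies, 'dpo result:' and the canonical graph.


dpo_applies: no
(the rule deletes node 2, which keeps host edge (3,2,a) outside the match image — the dangling condition fails, DPO blocks; SPO proceeds and side-deletes such edges)
deleted nodes (host ids): 0, 2; images of deleted pattern edges: (2,0,f); (2,1,a); (5,2,f); (5,3,a)
spo result:
nodes: 1:c2, 3:app, 5:app, 7:c4, 9:c3, 12:app, 13:c2, 14:app, 15:c2, 17:app, 18:app
edges: (5,3,f); (5,18,a); (12,7,f); (12,9,a); (14,12,f); (14,13,a); (17,12,f); (17,15,a); (18,1,f); (18,3,a)


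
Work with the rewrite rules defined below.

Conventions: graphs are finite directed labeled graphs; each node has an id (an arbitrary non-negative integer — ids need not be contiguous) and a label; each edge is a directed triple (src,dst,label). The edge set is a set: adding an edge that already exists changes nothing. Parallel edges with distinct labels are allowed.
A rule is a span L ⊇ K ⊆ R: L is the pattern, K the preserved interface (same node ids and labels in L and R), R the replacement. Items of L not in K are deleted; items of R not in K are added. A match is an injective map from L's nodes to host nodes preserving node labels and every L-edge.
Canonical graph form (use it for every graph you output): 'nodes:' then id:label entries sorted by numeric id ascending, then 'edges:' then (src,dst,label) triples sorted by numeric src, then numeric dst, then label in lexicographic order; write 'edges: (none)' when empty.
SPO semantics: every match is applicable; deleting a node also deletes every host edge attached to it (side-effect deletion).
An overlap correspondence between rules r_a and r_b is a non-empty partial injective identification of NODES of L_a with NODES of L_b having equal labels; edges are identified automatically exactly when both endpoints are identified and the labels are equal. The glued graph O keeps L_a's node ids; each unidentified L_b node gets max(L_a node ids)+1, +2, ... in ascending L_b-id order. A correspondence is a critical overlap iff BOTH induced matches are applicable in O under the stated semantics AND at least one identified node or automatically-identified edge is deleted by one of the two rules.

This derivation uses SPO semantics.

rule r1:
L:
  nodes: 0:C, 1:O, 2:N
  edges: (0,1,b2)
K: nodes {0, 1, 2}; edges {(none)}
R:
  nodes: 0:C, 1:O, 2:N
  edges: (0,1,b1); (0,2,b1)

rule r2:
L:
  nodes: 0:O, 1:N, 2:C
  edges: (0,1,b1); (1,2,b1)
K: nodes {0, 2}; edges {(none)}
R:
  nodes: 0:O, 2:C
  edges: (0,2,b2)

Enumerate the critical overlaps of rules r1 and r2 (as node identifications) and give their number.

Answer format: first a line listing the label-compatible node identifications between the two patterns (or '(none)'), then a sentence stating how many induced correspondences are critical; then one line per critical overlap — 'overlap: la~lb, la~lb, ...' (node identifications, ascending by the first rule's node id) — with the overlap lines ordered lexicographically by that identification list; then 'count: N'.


label-compatible node identifications between L(r1) and L(r2): 0~2, 1~0, 2~1
4 of the induced correspondences are critical overlaps of r1 and r2.
overlap: 0~2, 1~0, 2~1
overlap: 0~2, 2~1
overlap: 1~0, 2~1
overlap: 2~1
count: 4


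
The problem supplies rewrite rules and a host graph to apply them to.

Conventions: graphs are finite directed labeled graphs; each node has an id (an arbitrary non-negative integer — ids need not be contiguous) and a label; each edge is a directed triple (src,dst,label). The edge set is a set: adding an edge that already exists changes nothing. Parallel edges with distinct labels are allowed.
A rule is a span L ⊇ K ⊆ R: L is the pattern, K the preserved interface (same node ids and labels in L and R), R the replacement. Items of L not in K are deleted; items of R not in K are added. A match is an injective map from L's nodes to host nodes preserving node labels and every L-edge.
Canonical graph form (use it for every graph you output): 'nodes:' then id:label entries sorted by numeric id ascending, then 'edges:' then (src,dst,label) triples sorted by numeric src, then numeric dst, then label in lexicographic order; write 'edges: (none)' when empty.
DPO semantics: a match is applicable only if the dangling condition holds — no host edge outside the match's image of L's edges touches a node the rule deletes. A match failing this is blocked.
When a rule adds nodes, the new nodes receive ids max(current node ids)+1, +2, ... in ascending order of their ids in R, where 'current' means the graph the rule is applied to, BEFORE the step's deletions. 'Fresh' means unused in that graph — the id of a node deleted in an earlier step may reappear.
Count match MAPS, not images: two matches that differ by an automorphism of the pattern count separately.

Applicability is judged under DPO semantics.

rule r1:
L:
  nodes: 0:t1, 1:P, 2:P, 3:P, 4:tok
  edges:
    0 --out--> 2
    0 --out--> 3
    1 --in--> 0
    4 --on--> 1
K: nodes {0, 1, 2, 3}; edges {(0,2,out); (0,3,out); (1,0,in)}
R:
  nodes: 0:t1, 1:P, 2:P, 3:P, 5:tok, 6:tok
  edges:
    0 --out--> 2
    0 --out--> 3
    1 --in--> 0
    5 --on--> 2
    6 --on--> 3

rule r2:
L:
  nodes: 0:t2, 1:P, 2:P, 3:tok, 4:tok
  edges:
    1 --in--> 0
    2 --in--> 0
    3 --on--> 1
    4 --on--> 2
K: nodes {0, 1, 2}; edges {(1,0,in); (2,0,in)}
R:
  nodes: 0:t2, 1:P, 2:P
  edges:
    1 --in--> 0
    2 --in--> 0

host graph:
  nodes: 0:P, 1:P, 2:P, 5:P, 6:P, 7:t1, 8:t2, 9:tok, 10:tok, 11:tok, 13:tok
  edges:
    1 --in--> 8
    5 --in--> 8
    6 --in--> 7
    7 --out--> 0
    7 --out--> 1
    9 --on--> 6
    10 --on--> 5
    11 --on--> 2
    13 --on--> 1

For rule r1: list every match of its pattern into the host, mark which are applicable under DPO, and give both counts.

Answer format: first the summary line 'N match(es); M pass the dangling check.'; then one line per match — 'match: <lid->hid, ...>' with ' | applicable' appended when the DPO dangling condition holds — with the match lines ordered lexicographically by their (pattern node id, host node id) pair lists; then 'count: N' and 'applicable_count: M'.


2 match(es); 2 pass the dangling check.
match: 0->7, 1->6, 2->0, 3->1, 4->9 | applicable
match: 0->7, 1->6, 2->1, 3->0, 4->9 | applicable
count: 2
applicable_count: 2


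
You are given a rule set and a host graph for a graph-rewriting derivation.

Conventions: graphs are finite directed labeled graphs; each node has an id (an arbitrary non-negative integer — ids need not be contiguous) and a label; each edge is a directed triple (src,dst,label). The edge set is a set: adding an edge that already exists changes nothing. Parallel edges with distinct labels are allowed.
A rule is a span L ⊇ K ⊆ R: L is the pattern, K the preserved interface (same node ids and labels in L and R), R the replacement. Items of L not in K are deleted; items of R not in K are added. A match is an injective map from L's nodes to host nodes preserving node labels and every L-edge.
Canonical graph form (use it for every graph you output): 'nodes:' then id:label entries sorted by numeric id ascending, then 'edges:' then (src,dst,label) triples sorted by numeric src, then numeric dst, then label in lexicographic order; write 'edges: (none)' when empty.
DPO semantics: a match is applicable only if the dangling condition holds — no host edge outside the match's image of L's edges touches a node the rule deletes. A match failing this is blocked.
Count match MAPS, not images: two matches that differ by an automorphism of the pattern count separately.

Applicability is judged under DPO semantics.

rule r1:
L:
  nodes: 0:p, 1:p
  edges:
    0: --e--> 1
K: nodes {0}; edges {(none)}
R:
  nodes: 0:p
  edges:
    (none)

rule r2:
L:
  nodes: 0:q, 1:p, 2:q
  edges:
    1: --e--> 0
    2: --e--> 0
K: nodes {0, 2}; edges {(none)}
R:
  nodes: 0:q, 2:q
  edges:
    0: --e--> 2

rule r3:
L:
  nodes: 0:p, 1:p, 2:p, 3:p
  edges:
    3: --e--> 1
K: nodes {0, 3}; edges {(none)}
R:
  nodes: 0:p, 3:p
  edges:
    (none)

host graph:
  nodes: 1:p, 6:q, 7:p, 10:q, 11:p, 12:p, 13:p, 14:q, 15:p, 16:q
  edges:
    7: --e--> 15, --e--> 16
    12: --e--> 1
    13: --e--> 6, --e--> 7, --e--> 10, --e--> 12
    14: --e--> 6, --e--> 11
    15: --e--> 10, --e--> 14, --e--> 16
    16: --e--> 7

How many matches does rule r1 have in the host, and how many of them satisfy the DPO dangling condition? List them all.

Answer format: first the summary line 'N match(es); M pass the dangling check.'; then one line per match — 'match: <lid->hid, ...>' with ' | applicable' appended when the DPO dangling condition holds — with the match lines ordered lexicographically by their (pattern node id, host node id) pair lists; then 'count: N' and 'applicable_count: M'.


4 match(es); 1 pass the dangling check.
match: 0->7, 1->15
match: 0->12, 1->1 | applicable
match: 0->13, 1->7
match: 0->13, 1->12
count: 4
applicable_count: 1


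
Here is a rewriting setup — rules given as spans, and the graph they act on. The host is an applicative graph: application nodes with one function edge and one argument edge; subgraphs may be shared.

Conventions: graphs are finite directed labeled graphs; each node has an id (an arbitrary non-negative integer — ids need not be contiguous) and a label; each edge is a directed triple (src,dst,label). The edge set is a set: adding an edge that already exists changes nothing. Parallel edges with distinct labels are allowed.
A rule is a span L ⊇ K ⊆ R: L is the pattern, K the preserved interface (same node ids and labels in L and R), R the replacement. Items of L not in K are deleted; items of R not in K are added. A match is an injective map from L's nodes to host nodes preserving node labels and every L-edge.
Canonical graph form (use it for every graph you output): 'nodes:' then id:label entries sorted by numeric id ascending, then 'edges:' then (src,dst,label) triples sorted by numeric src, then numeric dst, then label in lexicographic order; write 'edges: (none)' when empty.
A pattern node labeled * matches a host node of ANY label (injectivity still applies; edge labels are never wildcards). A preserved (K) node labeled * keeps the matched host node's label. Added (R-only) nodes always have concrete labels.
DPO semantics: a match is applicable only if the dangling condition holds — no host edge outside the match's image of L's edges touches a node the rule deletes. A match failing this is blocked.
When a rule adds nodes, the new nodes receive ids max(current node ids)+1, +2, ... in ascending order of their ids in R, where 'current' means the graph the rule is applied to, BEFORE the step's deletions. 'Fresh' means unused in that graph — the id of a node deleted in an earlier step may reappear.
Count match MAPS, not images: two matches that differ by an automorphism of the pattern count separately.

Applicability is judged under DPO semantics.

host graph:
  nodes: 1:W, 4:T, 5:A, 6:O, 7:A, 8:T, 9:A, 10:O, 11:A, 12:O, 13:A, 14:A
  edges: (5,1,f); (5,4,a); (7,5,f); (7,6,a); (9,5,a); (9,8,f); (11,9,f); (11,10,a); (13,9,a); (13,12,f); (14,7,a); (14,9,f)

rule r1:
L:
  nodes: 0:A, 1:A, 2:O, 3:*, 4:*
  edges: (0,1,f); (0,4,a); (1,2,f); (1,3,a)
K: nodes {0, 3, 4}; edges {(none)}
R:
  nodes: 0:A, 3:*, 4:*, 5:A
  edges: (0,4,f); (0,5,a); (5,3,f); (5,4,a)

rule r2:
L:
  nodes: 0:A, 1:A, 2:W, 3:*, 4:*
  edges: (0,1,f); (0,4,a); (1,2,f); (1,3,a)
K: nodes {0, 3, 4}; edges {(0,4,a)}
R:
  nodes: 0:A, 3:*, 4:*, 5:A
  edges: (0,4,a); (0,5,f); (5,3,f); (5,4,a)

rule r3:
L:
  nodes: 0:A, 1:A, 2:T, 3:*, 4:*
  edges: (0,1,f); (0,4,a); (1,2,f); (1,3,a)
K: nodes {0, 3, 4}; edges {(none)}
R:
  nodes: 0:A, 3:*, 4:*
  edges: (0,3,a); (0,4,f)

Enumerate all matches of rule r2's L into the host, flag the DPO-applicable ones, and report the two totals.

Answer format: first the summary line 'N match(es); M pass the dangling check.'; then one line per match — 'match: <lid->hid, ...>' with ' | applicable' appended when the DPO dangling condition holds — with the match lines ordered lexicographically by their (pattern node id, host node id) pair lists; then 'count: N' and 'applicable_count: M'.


1 match(es); 0 pass the dangling check.
match: 0->7, 1->5, 2->1, 3->4, 4->6
count: 1
applicable_count: 0


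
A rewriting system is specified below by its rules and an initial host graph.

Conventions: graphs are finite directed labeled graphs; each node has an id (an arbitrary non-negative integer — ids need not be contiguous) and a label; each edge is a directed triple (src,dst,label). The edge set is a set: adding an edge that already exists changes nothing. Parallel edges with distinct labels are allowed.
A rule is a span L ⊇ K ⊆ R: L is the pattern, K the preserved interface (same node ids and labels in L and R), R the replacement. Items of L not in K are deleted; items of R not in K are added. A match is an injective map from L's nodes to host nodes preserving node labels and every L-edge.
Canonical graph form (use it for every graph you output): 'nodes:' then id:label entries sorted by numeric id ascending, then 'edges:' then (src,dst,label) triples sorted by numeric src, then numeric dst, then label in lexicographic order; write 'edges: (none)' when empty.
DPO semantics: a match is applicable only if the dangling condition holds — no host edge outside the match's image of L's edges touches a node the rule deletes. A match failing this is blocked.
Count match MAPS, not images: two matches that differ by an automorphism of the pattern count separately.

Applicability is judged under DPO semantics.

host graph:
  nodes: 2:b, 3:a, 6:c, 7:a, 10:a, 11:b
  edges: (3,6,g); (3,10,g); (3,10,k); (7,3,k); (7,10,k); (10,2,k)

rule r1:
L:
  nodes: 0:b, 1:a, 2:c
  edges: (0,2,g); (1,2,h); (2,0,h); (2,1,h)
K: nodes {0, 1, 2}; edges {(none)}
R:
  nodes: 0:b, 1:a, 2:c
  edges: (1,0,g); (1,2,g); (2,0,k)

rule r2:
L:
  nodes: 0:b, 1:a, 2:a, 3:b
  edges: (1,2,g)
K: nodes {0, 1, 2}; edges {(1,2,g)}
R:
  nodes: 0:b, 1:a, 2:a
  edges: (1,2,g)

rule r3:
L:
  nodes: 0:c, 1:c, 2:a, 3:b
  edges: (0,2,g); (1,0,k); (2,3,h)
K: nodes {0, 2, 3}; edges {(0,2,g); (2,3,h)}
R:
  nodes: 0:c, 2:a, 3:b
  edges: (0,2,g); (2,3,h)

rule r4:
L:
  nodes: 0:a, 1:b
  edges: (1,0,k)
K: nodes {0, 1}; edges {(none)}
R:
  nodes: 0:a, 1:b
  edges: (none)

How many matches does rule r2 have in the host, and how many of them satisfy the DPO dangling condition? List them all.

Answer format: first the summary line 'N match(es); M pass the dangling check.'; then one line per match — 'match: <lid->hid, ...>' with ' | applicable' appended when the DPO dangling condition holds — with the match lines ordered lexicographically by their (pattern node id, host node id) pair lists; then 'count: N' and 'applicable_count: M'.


2 match(es); 1 pass the dangling check.
match: 0->2, 1->3, 2->10, 3->11 | applicable
match: 0->11, 1->3, 2->10, 3->2
count: 2
applicable_count: 1
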